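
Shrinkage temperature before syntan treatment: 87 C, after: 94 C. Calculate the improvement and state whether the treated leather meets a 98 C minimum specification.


Improvement = 7 C
Meets 98 C spec: No

Improvement = 94 - 87 = 7 C
Spec check: 94 C >= 98 C? No


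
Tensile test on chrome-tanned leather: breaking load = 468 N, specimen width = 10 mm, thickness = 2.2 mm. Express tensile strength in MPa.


21.27 MPa


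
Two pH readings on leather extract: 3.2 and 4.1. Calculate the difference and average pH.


Difference = 0.9
Average pH = 3.65

Difference = |3.2 - 4.1| = 0.9
Average = (3.2 + 4.1) / 2 = 3.65


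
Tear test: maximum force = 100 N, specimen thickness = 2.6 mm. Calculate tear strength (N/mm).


Tear strength = force / thickness
Tear = 100 / 2.6 = 38.5 N/mm


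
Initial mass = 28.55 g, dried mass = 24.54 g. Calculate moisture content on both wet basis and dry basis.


Wet basis = 14.0%
Dry basis = 16.3%

Moisture lost = 28.55 - 24.54 = 4.01 g
Wet basis MC = 4.01 / 28.55 x 100 = 14.0%
Dry basis MC = 4.01 / 24.54 x 100 = 16.3%


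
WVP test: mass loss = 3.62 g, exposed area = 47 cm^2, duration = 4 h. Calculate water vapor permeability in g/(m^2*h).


192.55 g/(m^2*h)

WVP = mass_loss / (area x time) x 10000
WVP = 3.62 / (47 x 4) x 10000
WVP = 3.62 / 188 x 10000 = 192.55 g/(m^2*h)


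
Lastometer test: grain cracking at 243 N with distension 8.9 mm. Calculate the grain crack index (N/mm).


27.3 N/mm


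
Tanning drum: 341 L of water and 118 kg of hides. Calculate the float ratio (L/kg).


2.9


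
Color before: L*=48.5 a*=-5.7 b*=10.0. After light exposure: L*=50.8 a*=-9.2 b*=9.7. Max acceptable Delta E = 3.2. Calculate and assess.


Delta E = 4.20
Passes: No

dL = 2.3, da = -3.5, db = -0.3
dE = sqrt((2.3)^2 + (-3.5)^2 + (-0.3)^2) = 4.20
Max = 3.2
Passes: No


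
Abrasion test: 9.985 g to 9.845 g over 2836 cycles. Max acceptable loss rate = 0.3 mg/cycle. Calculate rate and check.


Loss = 9.985 - 9.845 = 0.140 g
Rate = 0.140 g / 2836 cycles x 1000 = 0.049 mg/cycle
Max = 0.3 mg/cycle
Passes: Yes


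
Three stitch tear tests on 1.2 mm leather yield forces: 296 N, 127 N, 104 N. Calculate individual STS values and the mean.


STS1 = 246.7 N/mm
STS2 = 105.8 N/mm
STS3 = 86.7 N/mm
Mean = 146.4 N/mm

STS1 = 296 / 1.2 = 246.7 N/mm
STS2 = 127 / 1.2 = 105.8 N/mm
STS3 = 104 / 1.2 = 86.7 N/mm
Mean = (246.7 + 105.8 + 86.7) / 3 = 146.4 N/mm


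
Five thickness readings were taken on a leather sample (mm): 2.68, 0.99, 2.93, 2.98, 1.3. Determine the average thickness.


2.18 mm

Sum = 2.68 + 0.99 + 2.93 + 2.98 + 1.3 = 10.88
Average = 10.88 / 5 = 2.18 mm


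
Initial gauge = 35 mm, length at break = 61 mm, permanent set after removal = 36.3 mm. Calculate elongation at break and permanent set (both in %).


Elongation at break = (61 - 35) / 35 x 100 = 74.3%
Permanent set = (36.3 - 35) / 35 x 100 = 3.7%


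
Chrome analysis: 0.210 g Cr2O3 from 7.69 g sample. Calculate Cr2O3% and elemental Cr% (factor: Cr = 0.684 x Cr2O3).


Cr2O3% = 0.210 / 7.69 x 100 = 2.73%
Cr% = 2.73 x 0.684 = 1.87%


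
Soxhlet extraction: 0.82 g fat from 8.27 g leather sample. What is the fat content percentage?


Fat content = 0.82 / 8.27 x 100
Fat = 9.9%


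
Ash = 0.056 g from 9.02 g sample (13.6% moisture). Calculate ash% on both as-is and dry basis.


As-is ash = 0.62%
Dry-basis ash = 0.72%

As-is ash% = 0.056 / 9.02 x 100 = 0.62%
Dry mass = 9.02 x (100 - 13.6) / 100 = 7.79328 g
Dry-basis ash% = 0.056 / 7.79328 x 100 = 0.72%


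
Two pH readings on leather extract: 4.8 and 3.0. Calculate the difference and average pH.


Difference = |4.8 - 3.0| = 1.8
Average = (4.8 + 3.0) / 2 = 3.90


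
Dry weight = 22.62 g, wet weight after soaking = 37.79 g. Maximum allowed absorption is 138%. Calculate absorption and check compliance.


WA = (37.79 - 22.62) / 22.62 x 100 = 67.1%
Maximum allowed: 138%
Compliant: Yes


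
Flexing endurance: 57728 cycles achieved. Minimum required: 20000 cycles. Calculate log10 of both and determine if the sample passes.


Achieved: log10 = 4.76
Required: log10 = 4.30
Passes: Yes

log10(57728) = 4.76
log10(20000) = 4.30
Passes: Yes


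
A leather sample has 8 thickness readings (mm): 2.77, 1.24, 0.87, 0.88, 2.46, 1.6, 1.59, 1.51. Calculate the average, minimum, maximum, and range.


Sum = 12.92
Average = 12.92 / 8 = 1.62 mm
Minimum = 0.87 mm
Maximum = 2.77 mm
Range = 2.77 - 0.87 = 1.90 mm


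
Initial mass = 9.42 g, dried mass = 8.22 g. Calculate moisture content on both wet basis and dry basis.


Moisture lost = 9.42 - 8.22 = 1.20 g
Wet basis MC = 1.20 / 9.42 x 100 = 12.7%
Dry basis MC = 1.20 / 8.22 x 100 = 14.6%


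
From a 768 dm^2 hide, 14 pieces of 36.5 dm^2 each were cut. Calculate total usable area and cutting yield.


Total usable = 14 x 36.5 = 511.0 dm^2
Yield = 511.0 / 768 x 100 = 66.5%


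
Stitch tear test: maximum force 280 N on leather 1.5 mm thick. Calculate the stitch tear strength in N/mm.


Stitch tear strength = force / thickness
STS = 280 / 1.5 = 186.7 N/mm


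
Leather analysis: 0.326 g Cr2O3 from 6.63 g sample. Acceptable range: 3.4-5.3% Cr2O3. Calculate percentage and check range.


Cr2O3% = 0.326 / 6.63 x 100 = 4.92%
Acceptable range: 3.4 to 5.3%
Within range: Yes


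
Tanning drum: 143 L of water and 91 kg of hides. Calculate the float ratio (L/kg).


Float ratio = water / hide weight
Ratio = 143 / 91 = 1.6


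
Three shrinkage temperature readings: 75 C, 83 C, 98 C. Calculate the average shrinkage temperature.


Average = (75 + 83 + 98) / 3
Average = 256 / 3 = 85.3 C


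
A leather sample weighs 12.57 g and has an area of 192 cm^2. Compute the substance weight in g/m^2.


Substance weight = mass / area x 10000
SW = 12.57 / 192 x 10000
SW = 654.7 g/m^2


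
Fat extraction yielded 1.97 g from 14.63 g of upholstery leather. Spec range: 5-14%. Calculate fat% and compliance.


Fat content = 13.5%
Compliant: Yes

Fat% = 1.97 / 14.63 x 100 = 13.5%
Spec range: 5-14%
Compliant: Yes


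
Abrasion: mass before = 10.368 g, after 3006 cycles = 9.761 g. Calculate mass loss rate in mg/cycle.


0.202 mg/cycle


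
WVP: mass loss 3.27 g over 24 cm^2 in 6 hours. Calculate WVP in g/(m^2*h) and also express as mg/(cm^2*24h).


WVP = 227.08 g/(m^2*h)
Daily rate = 545.00 mg/(cm^2*24h)


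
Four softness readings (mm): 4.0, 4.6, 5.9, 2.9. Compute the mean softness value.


4.35 mm

Sum = 4.0 + 4.6 + 5.9 + 2.9
Mean = 17.4 / 4 = 4.35 mm


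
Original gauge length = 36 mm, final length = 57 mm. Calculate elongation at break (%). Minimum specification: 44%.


Elongation = 58.3%
Meets spec: Yes

Extension = 57 - 36 = 21 mm
Elongation = 21 / 36 x 100 = 58.3%
Minimum required: 44%
Meets specification: Yes


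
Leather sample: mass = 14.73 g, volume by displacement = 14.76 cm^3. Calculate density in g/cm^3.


Density = mass / volume
Density = 14.73 / 14.76 = 0.998 g/cm^3


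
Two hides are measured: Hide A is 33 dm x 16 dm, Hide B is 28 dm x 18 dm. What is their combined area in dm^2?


Hide A area = 33 x 16 = 528 dm^2
Hide B area = 28 x 18 = 504 dm^2
Total = 528 + 504 = 1032 dm^2


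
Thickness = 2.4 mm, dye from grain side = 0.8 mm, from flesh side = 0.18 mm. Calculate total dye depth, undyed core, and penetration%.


Total dyed = 0.98 mm
Undyed core = 1.42 mm
Penetration = 40.8%


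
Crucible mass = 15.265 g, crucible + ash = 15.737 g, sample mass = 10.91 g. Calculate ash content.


Ash mass = 15.737 - 15.265 = 0.472 g
Ash% = 0.472 / 10.91 x 100 = 4.33%


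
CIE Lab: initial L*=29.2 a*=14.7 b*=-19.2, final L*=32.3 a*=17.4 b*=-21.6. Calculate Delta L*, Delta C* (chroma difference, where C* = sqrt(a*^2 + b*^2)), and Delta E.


Delta L* = 3.1
Delta C* = 3.56
Delta E = 4.76

Delta L* = 32.3 - 29.2 = 3.1
C1* = sqrt((14.7)^2 + (-19.2)^2) = 24.181
C2* = sqrt((17.4)^2 + (-21.6)^2) = 27.737
Delta C* = 27.737 - 24.181 = 3.56
Delta E = sqrt((3.1)^2 + (2.7)^2 + (-2.4)^2) = 4.76


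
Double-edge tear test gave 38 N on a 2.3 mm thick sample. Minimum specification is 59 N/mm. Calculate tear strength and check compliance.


Tear strength = 16.5 N/mm
Compliant: No

Tear strength = 38 / 2.3 = 16.5 N/mm
Required minimum = 59 N/mm
Compliant: No


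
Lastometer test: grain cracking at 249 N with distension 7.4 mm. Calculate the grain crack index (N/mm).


Grain crack index = force / distension
Index = 249 / 7.4 = 33.6 N/mm


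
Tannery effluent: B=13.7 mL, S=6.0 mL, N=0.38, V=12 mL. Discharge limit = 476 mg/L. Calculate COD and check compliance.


COD = 1950.7 mg/L
Compliant: No

COD = (13.7 - 6.0) x 0.38 x 8000 / 12 = 1950.7 mg/L
Limit: 476 mg/L
Compliant: No


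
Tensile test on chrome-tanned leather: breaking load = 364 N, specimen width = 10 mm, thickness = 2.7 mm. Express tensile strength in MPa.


13.48 MPa


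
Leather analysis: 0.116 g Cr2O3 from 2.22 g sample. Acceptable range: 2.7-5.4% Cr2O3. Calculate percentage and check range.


Cr2O3% = 0.116 / 2.22 x 100 = 5.23%
Acceptable range: 2.7 to 5.4%
Within range: Yes


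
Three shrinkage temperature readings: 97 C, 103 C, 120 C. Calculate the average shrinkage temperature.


Average = (97 + 103 + 120) / 3
Average = 320 / 3 = 106.7 C


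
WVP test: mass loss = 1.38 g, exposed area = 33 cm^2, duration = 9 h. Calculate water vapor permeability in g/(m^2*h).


46.46 g/(m^2*h)


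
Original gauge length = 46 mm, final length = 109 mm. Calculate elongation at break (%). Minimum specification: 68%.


Extension = 109 - 46 = 63 mm
Elongation = 63 / 46 x 100 = 137.0%
Minimum required: 68%
Meets specification: Yes


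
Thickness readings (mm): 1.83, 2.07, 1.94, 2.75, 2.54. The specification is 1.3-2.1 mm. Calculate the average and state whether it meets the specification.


Average = 2.23 mm
Within specification: No


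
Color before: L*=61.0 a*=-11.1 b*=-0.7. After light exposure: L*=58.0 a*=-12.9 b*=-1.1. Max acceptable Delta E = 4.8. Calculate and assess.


dL = -3.0, da = -1.8, db = -0.4
dE = sqrt((-3.0)^2 + (-1.8)^2 + (-0.4)^2) = 3.52
Max = 4.8
Passes: Yes


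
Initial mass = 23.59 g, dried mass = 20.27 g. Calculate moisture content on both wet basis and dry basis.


Wet basis = 14.1%
Dry basis = 16.4%

Moisture lost = 23.59 - 20.27 = 3.32 g
Wet basis MC = 3.32 / 23.59 x 100 = 14.1%
Dry basis MC = 3.32 / 20.27 x 100 = 16.4%


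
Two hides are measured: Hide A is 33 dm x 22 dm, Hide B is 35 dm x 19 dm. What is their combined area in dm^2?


Hide A area = 33 x 22 = 726 dm^2
Hide B area = 35 x 19 = 665 dm^2
Total = 726 + 665 = 1391 dm^2


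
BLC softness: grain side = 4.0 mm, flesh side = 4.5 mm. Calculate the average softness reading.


4.25 mm


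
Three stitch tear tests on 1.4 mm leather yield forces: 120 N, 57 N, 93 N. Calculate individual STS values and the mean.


STS1 = 85.7 N/mm
STS2 = 40.7 N/mm
STS3 = 66.4 N/mm
Mean = 64.3 N/mm

STS1 = 120 / 1.4 = 85.7 N/mm
STS2 = 57 / 1.4 = 40.7 N/mm
STS3 = 93 / 1.4 = 66.4 N/mm
Mean = (85.7 + 40.7 + 66.4) / 3 = 64.3 N/mm


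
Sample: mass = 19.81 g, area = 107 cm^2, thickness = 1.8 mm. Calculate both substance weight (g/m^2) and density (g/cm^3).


SW = 19.81 / 107 x 10000 = 1851.4 g/m^2
Volume = 107 x 1.8 / 10 = 19.26 cm^3
Density = 19.81 / 19.26 = 1.029 g/cm^3


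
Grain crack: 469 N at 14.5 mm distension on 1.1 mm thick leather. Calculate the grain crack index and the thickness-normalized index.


Crack index = 32.3 N/mm
Normalized index = 29.4 N/mm per mm

Crack index = 469 / 14.5 = 32.3 N/mm
Normalized = 32.3 / 1.1 = 29.4 N/mm per mm


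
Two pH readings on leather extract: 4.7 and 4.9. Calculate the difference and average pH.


Difference = |4.7 - 4.9| = 0.2
Average = (4.7 + 4.9) / 2 = 4.80


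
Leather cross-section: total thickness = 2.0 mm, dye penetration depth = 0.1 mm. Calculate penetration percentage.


Penetration% = 0.1 / 2.0 x 100
Penetration = 5.0%


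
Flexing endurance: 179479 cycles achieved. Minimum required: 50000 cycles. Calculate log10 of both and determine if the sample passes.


Achieved: log10 = 5.25
Required: log10 = 4.70
Passes: Yes

log10(179479) = 5.25
log10(50000) = 4.70
Passes: Yes


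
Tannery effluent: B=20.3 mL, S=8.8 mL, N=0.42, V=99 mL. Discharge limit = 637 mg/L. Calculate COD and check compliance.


COD = (20.3 - 8.8) x 0.42 x 8000 / 99 = 390.3 mg/L
Limit: 637 mg/L
Compliant: Yes


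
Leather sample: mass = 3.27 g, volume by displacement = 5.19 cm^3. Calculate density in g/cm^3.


0.630 g/cm^3


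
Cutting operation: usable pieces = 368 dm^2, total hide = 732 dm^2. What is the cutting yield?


Yield = usable / total x 100
Yield = 368 / 732 x 100 = 50.3%


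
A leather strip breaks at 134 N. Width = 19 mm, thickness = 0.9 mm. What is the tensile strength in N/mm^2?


Cross-sectional area = 19 x 0.9 = 17.1 mm^2
Tensile strength = 134 / 17.1 = 7.84 N/mm^2


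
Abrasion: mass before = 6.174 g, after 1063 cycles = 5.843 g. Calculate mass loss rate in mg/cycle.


0.311 mg/cycle

Mass loss = 6.174 - 5.843 = 0.331 g
Rate = 0.331 / 1063 x 1000 = 0.311 mg/cycle


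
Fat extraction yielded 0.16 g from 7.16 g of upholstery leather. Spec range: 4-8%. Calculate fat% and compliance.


Fat% = 0.16 / 7.16 x 100 = 2.2%
Spec range: 4-8%
Compliant: No


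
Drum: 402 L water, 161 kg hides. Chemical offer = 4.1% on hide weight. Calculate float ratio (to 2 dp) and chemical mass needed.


Float ratio = 402 / 161 = 2.50
Chemical = 161 x 4.1 / 100 = 6.601 kg


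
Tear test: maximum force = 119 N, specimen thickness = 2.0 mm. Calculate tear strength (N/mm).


Tear strength = force / thickness
Tear = 119 / 2.0 = 59.5 N/mm


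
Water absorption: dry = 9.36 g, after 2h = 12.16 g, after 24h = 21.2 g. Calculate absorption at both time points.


WA (2h) = (12.16 - 9.36) / 9.36 x 100 = 29.9%
WA (24h) = (21.2 - 9.36) / 9.36 x 100 = 126.5%


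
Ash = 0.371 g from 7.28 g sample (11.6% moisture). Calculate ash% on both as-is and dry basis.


As-is ash = 5.10%
Dry-basis ash = 5.76%

As-is ash% = 0.371 / 7.28 x 100 = 5.10%
Dry mass = 7.28 x (100 - 11.6) / 100 = 6.43552 g
Dry-basis ash% = 0.371 / 6.43552 x 100 = 5.76%


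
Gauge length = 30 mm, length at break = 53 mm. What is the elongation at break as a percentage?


Extension = 53 - 30 = 23 mm
Elongation = 23 / 30 x 100 = 76.7%


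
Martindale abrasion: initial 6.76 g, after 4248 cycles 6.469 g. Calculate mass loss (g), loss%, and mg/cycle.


Mass loss = 0.291 g
Loss = 4.30%
Rate = 0.069 mg/cycle

Loss = 6.76 - 6.469 = 0.291 g
Loss% = 0.291 / 6.76 x 100 = 4.30%
Rate = 0.291 / 4248 x 1000 = 0.069 mg/cycle


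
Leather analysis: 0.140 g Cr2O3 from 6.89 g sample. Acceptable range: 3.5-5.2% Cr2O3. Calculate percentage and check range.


Cr2O3 = 2.03%
Within range: No


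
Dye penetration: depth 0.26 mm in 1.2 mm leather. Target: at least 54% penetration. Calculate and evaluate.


Penetration = 0.26 / 1.2 x 100 = 21.7%
Target: 54%
Meets target: No


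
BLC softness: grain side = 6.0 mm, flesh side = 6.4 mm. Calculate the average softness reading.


6.20 mm

Average = (6.0 + 6.4) / 2
Average = 6.20 mm


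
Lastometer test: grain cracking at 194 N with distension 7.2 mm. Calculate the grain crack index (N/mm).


26.9 N/mm


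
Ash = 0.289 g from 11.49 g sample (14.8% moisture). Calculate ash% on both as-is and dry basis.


As-is ash% = 0.289 / 11.49 x 100 = 2.52%
Dry mass = 11.49 x (100 - 14.8) / 100 = 9.78948 g
Dry-basis ash% = 0.289 / 9.78948 x 100 = 2.95%


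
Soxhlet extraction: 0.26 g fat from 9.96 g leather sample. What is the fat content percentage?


2.6%

Fat content = 0.26 / 9.96 x 100
Fat = 2.6%


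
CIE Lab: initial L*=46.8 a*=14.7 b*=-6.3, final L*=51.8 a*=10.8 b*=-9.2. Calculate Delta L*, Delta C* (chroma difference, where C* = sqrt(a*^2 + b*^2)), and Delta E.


Delta L* = 51.8 - 46.8 = 5.0
C1* = sqrt((14.7)^2 + (-6.3)^2) = 15.993
C2* = sqrt((10.8)^2 + (-9.2)^2) = 14.187
Delta C* = 14.187 - 15.993 = -1.81
Delta E = sqrt((5.0)^2 + (-3.9)^2 + (-2.9)^2) = 6.97


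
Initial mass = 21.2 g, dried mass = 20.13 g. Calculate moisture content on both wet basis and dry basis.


Moisture lost = 21.2 - 20.13 = 1.07 g
Wet basis MC = 1.07 / 21.2 x 100 = 5.0%
Dry basis MC = 1.07 / 20.13 x 100 = 5.3%


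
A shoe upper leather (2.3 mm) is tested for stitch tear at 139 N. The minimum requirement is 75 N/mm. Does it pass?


STS = 139 / 2.3 = 60.4 N/mm
Minimum required: 75 N/mm
Passes: No


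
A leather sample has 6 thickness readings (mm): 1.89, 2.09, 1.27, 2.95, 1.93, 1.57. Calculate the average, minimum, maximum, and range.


Sum = 11.70
Average = 11.70 / 6 = 1.95 mm
Minimum = 1.27 mm
Maximum = 2.95 mm
Range = 2.95 - 1.27 = 1.68 mm


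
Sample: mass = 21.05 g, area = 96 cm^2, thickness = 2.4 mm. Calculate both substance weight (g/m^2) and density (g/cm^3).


SW = 21.05 / 96 x 10000 = 2192.7 g/m^2
Volume = 96 x 2.4 / 10 = 23.04 cm^3
Density = 21.05 / 23.04 = 0.914 g/cm^3


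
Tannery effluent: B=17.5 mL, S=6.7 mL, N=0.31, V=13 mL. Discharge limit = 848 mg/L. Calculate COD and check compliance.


COD = (17.5 - 6.7) x 0.31 x 8000 / 13 = 2060.3 mg/L
Limit: 848 mg/L
Compliant: No


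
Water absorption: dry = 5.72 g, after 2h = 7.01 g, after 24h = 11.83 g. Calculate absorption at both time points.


2h absorption = 22.6%
24h absorption = 106.8%

WA (2h) = (7.01 - 5.72) / 5.72 x 100 = 22.6%
WA (24h) = (11.83 - 5.72) / 5.72 x 100 = 106.8%


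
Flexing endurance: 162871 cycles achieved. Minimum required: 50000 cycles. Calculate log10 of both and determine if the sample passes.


log10(162871) = 5.21
log10(50000) = 4.70
Passes: Yes


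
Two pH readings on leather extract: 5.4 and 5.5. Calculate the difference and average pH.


Difference = |5.4 - 5.5| = 0.1
Average = (5.4 + 5.5) / 2 = 5.45


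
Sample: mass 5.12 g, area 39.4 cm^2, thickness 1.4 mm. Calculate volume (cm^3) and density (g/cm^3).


Thickness in cm = 1.4 / 10 = 0.14 cm
Volume = 39.4 x 0.14 = 5.516 cm^3
Density = 5.12 / 5.516 = 0.928 g/cm^3


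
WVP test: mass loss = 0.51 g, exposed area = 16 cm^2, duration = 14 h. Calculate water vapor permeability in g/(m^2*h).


WVP = mass_loss / (area x time) x 10000
WVP = 0.51 / (16 x 14) x 10000
WVP = 0.51 / 224 x 10000 = 22.77 g/(m^2*h)


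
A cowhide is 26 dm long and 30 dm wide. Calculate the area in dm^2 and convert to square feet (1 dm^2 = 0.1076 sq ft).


Area = 26 x 30 = 780 dm^2
Conversion: 780 x 0.1076 = 83.93 sq ft


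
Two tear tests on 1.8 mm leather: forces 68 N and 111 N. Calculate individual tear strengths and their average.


Tear 1 = 37.8 N/mm
Tear 2 = 61.7 N/mm
Average = 49.8 N/mm


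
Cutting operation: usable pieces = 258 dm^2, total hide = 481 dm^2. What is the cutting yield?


Yield = usable / total x 100
Yield = 258 / 481 x 100 = 53.6%


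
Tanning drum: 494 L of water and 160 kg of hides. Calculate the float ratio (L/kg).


Float ratio = water / hide weight
Ratio = 494 / 160 = 3.1


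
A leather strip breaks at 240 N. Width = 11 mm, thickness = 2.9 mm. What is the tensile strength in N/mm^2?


Cross-sectional area = 11 x 2.9 = 31.9 mm^2
Tensile strength = 240 / 31.9 = 7.52 N/mm^2


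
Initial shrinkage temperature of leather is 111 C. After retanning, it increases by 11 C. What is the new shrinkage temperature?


New Ts = 111 + 11 = 122 C


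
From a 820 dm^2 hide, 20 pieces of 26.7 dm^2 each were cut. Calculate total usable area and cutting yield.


Usable area = 534.0 dm^2
Yield = 65.1%

Total usable = 20 x 26.7 = 534.0 dm^2
Yield = 534.0 / 820 x 100 = 65.1%


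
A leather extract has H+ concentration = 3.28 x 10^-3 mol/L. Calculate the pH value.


pH = -log10[H+]
pH = -log10(3.28 x 10^-3) = 2.48


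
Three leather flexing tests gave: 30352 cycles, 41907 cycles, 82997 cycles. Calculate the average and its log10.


Average = (30352 + 41907 + 82997) / 3 = 51752 cycles
log10(51752) = 4.71


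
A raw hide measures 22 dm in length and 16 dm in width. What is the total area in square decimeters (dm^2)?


Area = length x width
Area = 22 x 16 = 352 dm^2


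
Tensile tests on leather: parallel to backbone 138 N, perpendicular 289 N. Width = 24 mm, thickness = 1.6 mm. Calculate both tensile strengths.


Parallel = 3.59 N/mm^2
Perpendicular = 7.53 N/mm^2


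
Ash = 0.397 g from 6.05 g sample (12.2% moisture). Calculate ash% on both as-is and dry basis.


As-is ash% = 0.397 / 6.05 x 100 = 6.56%
Dry mass = 6.05 x (100 - 12.2) / 100 = 5.3119 g
Dry-basis ash% = 0.397 / 5.3119 x 100 = 7.47%


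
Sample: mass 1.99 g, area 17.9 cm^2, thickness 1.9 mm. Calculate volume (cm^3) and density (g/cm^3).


Volume = 3.401 cm^3
Density = 0.585 g/cm^3

Thickness in cm = 1.9 / 10 = 0.19 cm
Volume = 17.9 x 0.19 = 3.401 cm^3
Density = 1.99 / 3.401 = 0.585 g/cm^3


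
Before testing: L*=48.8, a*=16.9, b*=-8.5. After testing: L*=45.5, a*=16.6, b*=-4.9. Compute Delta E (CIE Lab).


Delta E = 4.89


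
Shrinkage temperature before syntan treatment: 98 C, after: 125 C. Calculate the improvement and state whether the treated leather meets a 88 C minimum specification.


Improvement = 125 - 98 = 27 C
Spec check: 125 C >= 88 C? Yes


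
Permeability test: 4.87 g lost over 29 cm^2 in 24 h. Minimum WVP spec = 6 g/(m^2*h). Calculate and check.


WVP = 69.97 g/(m^2*h)
Meets specification: Yes


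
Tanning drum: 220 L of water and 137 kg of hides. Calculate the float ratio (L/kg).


Float ratio = water / hide weight
Ratio = 220 / 137 = 1.6


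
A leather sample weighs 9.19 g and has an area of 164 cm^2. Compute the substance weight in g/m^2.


Substance weight = mass / area x 10000
SW = 9.19 / 164 x 10000
SW = 560.4 g/m^2


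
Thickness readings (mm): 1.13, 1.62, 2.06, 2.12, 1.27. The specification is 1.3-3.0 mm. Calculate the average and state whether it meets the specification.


Sum = 8.20
Average = 8.20 / 5 = 1.64 mm
Specification range: 1.3 to 3.0 mm
Within spec: Yes


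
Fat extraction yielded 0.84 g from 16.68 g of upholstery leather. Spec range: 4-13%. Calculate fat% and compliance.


Fat content = 5.0%
Compliant: Yes

Fat% = 0.84 / 16.68 x 100 = 5.0%
Spec range: 4-13%
Compliant: Yes


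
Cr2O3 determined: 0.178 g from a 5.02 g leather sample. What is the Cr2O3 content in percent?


3.55%

Cr2O3% = 0.178 / 5.02 x 100
Cr2O3% = 3.55%


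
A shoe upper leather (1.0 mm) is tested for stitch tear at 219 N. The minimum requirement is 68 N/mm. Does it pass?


STS = 219.0 N/mm
Passes: Yes


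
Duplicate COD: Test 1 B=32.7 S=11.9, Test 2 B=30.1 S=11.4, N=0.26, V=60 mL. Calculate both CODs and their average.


COD1 = (32.7 - 11.9) x 0.26 x 8000 / 60 = 721.1 mg/L
COD2 = (30.1 - 11.4) x 0.26 x 8000 / 60 = 648.3 mg/L
Average = (721.1 + 648.3) / 2 = 684.7 mg/L


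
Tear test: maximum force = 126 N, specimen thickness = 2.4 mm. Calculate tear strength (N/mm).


52.5 N/mm

Tear strength = force / thickness
Tear = 126 / 2.4 = 52.5 N/mm


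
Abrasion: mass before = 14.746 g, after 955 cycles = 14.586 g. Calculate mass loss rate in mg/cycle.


Mass loss = 14.746 - 14.586 = 0.160 g
Rate = 0.160 / 955 x 1000 = 0.168 mg/cycle


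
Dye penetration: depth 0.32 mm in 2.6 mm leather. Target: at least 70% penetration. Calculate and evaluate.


Penetration = 0.32 / 2.6 x 100 = 12.3%
Target: 70%
Meets target: No


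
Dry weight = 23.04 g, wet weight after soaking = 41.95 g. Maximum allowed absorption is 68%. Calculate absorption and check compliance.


Absorption = 82.1%
Compliant: No


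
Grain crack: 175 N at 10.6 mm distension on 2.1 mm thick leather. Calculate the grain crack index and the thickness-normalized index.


Crack index = 16.5 N/mm
Normalized index = 7.9 N/mm per mm

Crack index = 175 / 10.6 = 16.5 N/mm
Normalized = 16.5 / 2.1 = 7.9 N/mm per mm


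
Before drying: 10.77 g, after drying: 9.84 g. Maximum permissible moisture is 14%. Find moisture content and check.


Moisture content = 8.6%
Acceptable: Yes


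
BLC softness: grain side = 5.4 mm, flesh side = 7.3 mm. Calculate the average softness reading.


6.35 mm


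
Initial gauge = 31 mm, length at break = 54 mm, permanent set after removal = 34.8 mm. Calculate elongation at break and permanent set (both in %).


Elongation at break = (54 - 31) / 31 x 100 = 74.2%
Permanent set = (34.8 - 31) / 31 x 100 = 12.3%


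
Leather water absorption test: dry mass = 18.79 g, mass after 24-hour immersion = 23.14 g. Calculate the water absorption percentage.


23.2%

Water absorbed = 23.14 - 18.79 = 4.35 g
WA% = 4.35 / 18.79 x 100 = 23.2%


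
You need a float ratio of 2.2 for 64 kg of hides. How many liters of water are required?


Water = hide weight x target ratio
Water = 64 x 2.2 = 140.8 L


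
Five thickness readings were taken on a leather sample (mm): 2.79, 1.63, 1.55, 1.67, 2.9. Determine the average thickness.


Sum = 2.79 + 1.63 + 1.55 + 1.67 + 2.9 = 10.54
Average = 10.54 / 5 = 2.11 mm


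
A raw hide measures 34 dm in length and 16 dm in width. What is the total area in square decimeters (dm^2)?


Area = length x width
Area = 34 x 16 = 544 dm^2


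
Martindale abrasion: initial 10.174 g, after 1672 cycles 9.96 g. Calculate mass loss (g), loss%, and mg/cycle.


Loss = 10.174 - 9.96 = 0.214 g
Loss% = 0.214 / 10.174 x 100 = 2.10%
Rate = 0.214 / 1672 x 1000 = 0.128 mg/cycle


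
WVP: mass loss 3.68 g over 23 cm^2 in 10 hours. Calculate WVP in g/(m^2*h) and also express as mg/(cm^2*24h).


WVP = 160.00 g/(m^2*h)
Daily rate = 384.00 mg/(cm^2*24h)


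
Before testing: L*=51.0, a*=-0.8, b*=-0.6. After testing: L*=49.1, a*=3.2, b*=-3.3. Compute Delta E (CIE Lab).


dL = 49.1 - 51.0 = -1.9
da = 3.2 - (-0.8) = 4.0
db = -3.3 - (-0.6) = -2.7
dE = sqrt((-1.9)^2 + (4.0)^2 + (-2.7)^2) = 5.19


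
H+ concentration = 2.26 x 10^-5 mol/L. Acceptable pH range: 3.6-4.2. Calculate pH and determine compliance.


pH = -log10(2.26 x 10^-5) = 4.65
Range: 3.6 to 4.2
Compliant: No


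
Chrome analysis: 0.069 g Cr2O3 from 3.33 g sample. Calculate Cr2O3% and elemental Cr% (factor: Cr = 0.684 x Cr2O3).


Cr2O3 = 2.07%
Cr = 1.42%

Cr2O3% = 0.069 / 3.33 x 100 = 2.07%
Cr% = 2.07 x 0.684 = 1.42%


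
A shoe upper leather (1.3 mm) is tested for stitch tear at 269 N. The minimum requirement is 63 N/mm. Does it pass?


STS = 206.9 N/mm
Passes: Yes

STS = 269 / 1.3 = 206.9 N/mm
Minimum required: 63 N/mm
Passes: Yes


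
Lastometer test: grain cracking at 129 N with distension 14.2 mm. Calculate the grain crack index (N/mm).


Grain crack index = force / distension
Index = 129 / 14.2 = 9.1 N/mm


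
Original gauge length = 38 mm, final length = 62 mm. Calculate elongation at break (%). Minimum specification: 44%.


Elongation = 63.2%
Meets spec: Yes

Extension = 62 - 38 = 24 mm
Elongation = 24 / 38 x 100 = 63.2%
Minimum required: 44%
Meets specification: Yes


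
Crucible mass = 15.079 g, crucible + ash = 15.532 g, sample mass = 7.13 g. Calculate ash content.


Ash mass = 15.532 - 15.079 = 0.453 g
Ash% = 0.453 / 7.13 x 100 = 6.35%


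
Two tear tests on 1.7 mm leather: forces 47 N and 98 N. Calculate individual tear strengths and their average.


Tear 1 = 27.6 N/mm
Tear 2 = 57.6 N/mm
Average = 42.6 N/mm


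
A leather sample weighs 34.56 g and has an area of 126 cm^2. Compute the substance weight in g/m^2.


2742.9 g/m^2

Substance weight = mass / area x 10000
SW = 34.56 / 126 x 10000
SW = 2742.9 g/m^2


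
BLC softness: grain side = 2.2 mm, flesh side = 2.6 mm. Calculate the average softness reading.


2.40 mm

Average = (2.2 + 2.6) / 2
Average = 2.40 mm


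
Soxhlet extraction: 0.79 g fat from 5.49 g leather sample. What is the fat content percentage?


Fat content = 0.79 / 5.49 x 100
Fat = 14.4%


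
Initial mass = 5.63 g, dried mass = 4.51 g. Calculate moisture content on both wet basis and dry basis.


Moisture lost = 5.63 - 4.51 = 1.12 g
Wet basis MC = 1.12 / 5.63 x 100 = 19.9%
Dry basis MC = 1.12 / 4.51 x 100 = 24.8%


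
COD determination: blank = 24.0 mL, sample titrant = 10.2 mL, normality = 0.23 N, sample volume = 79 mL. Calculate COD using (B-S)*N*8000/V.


COD = (24.0 - 10.2) x 0.23 x 8000 / 79
COD = 13.8 x 0.23 x 8000 / 79
COD = 321.4 mg/L


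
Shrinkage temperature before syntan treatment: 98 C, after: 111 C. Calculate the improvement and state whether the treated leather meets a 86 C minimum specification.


Improvement = 13 C
Meets 86 C spec: Yes

Improvement = 111 - 98 = 13 C
Spec check: 111 C >= 86 C? Yes


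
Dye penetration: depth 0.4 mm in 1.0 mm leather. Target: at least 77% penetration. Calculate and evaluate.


Penetration = 40.0%
Meets target: No

Penetration = 0.4 / 1.0 x 100 = 40.0%
Target: 77%
Meets target: No


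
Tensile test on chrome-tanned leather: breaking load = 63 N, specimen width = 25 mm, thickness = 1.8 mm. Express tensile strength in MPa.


Cross-section = 25 x 1.8 = 45.0 mm^2
TS = 63 / 45.0 = 1.40 MPa
(1 N/mm^2 = 1 MPa)


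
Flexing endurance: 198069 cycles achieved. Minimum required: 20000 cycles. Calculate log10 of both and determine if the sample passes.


log10(198069) = 5.30
log10(20000) = 4.30
Passes: Yes


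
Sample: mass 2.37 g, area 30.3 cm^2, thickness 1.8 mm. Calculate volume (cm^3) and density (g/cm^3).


Volume = 5.454 cm^3
Density = 0.435 g/cm^3

Thickness in cm = 1.8 / 10 = 0.18 cm
Volume = 30.3 x 0.18 = 5.454 cm^3
Density = 2.37 / 5.454 = 0.435 g/cm^3


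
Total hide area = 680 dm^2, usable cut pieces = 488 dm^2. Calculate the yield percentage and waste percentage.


Yield = 71.8%
Waste = 28.2%


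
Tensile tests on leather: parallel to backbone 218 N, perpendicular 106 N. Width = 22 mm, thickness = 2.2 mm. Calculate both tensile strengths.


Parallel = 4.50 N/mm^2
Perpendicular = 2.19 N/mm^2


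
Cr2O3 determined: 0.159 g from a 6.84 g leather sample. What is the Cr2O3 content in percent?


Cr2O3% = 0.159 / 6.84 x 100
Cr2O3% = 2.32%


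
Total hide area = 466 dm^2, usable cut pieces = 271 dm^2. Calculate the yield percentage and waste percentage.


Yield = 58.2%
Waste = 41.8%

Yield = 271 / 466 x 100 = 58.2%
Waste = 466 - 271 = 195 dm^2
Waste% = 100 - 58.2 = 41.8%


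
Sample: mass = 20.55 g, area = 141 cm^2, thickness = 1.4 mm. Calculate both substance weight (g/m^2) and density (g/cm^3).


Substance weight = 1457.4 g/m^2
Density = 1.041 g/cm^3


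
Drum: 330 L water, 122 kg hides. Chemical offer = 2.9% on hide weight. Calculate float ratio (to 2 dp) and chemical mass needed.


Float ratio = 330 / 122 = 2.70
Chemical = 122 x 2.9 / 100 = 3.538 kg


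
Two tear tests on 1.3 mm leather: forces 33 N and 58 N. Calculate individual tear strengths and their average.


Tear 1 = 25.4 N/mm
Tear 2 = 44.6 N/mm
Average = 35.0 N/mm

Tear 1 = 33 / 1.3 = 25.4 N/mm
Tear 2 = 58 / 1.3 = 44.6 N/mm
Average = (25.4 + 44.6) / 2 = 35.0 N/mm


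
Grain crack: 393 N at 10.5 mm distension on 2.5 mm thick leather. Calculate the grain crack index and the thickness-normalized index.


Crack index = 393 / 10.5 = 37.4 N/mm
Normalized = 37.4 / 2.5 = 15.0 N/mm per mm


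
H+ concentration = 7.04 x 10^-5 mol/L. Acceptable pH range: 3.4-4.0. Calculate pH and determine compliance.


pH = 4.15
Compliant: No

pH = -log10(7.04 x 10^-5) = 4.15
Range: 3.4 to 4.0
Compliant: No


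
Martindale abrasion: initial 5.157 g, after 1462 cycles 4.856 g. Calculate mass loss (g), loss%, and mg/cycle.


Loss = 5.157 - 4.856 = 0.301 g
Loss% = 0.301 / 5.157 x 100 = 5.84%
Rate = 0.301 / 1462 x 1000 = 0.206 mg/cycle


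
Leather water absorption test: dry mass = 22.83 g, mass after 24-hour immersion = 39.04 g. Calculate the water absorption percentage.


71.0%

Water absorbed = 39.04 - 22.83 = 16.21 g
WA% = 16.21 / 22.83 x 100 = 71.0%


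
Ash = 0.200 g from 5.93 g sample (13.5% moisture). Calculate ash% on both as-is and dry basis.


As-is ash% = 0.200 / 5.93 x 100 = 3.37%
Dry mass = 5.93 x (100 - 13.5) / 100 = 5.12945 g
Dry-basis ash% = 0.200 / 5.12945 x 100 = 3.90%


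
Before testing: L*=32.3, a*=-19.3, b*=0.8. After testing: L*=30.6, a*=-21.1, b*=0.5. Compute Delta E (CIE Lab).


Delta E = 2.49


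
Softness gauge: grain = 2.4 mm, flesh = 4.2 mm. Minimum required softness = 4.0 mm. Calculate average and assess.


Average softness = 3.30 mm
Meets requirement: No


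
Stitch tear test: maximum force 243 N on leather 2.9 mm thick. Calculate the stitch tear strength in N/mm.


Stitch tear strength = force / thickness
STS = 243 / 2.9 = 83.8 N/mm


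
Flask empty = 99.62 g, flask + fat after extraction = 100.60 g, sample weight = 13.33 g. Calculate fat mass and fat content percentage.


Fat mass = 100.60 - 99.62 = 0.98 g
Fat% = 0.98 / 13.33 x 100 = 7.4%


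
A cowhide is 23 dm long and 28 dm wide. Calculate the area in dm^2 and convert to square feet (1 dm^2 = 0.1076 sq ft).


644 dm^2
69.29 sq ft


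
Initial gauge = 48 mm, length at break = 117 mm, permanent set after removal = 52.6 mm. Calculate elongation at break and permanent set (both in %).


Elongation at break = (117 - 48) / 48 x 100 = 143.8%
Permanent set = (52.6 - 48) / 48 x 100 = 9.6%


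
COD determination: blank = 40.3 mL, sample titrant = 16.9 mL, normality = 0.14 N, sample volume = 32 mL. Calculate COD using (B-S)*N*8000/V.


COD = (40.3 - 16.9) x 0.14 x 8000 / 32
COD = 23.4 x 0.14 x 8000 / 32
COD = 819.0 mg/L


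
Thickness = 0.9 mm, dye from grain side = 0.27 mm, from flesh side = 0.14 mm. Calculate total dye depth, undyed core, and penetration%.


Total dyed = 0.41 mm
Undyed core = 0.49 mm
Penetration = 45.6%

Total dyed = 0.27 + 0.14 = 0.41 mm
Undyed core = 0.9 - 0.41 = 0.49 mm
Penetration = 0.41 / 0.9 x 100 = 45.6%


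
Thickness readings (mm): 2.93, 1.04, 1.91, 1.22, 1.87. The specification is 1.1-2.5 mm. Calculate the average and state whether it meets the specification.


Average = 1.79 mm
Within specification: Yes


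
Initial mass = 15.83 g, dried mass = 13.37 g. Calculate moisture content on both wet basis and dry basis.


Wet basis = 15.5%
Dry basis = 18.4%

Moisture lost = 15.83 - 13.37 = 2.46 g
Wet basis MC = 2.46 / 15.83 x 100 = 15.5%
Dry basis MC = 2.46 / 13.37 x 100 = 18.4%


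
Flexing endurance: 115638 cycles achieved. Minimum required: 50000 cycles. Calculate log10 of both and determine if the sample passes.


Achieved: log10 = 5.06
Required: log10 = 4.70
Passes: Yes

log10(115638) = 5.06
log10(50000) = 4.70
Passes: Yes


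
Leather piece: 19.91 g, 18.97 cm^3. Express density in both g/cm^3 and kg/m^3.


Density = 19.91 / 18.97 = 1.050 g/cm^3
Convert: 1.050 x 1000 = 1050 kg/m^3


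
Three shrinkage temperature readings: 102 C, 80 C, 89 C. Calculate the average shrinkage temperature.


Average = (102 + 80 + 89) / 3
Average = 271 / 3 = 90.3 C


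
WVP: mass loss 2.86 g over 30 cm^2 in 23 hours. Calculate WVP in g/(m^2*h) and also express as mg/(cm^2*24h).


WVP = 41.45 g/(m^2*h)
Daily rate = 99.48 mg/(cm^2*24h)


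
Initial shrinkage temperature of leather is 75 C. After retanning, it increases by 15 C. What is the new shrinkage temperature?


New Ts = 75 + 15 = 90 C


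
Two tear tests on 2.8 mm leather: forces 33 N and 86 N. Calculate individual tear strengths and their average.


Tear 1 = 33 / 2.8 = 11.8 N/mm
Tear 2 = 86 / 2.8 = 30.7 N/mm
Average = (11.8 + 30.7) / 2 = 21.3 N/mm


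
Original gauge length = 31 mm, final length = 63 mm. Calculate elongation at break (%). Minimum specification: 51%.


Elongation = 103.2%
Meets spec: Yes

Extension = 63 - 31 = 32 mm
Elongation = 32 / 31 x 100 = 103.2%
Minimum required: 51%
Meets specification: Yes


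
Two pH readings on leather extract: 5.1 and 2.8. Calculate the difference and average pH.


Difference = 2.3
Average pH = 3.95

Difference = |5.1 - 2.8| = 2.3
Average = (5.1 + 2.8) / 2 = 3.95


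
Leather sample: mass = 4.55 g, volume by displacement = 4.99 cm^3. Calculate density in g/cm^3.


Density = mass / volume
Density = 4.55 / 4.99 = 0.912 g/cm^3


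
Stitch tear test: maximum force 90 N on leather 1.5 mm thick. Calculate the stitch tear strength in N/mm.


60.0 N/mm

Stitch tear strength = force / thickness
STS = 90 / 1.5 = 60.0 N/mm


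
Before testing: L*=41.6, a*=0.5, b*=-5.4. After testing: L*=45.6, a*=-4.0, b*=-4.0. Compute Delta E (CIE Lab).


Delta E = 6.18


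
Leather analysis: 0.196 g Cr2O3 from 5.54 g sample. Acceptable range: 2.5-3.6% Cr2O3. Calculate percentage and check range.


Cr2O3 = 3.54%
Within range: Yes

Cr2O3% = 0.196 / 5.54 x 100 = 3.54%
Acceptable range: 2.5 to 3.6%
Within range: Yes


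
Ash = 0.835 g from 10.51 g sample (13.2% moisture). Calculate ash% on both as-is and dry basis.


As-is ash% = 0.835 / 10.51 x 100 = 7.94%
Dry mass = 10.51 x (100 - 13.2) / 100 = 9.12268 g
Dry-basis ash% = 0.835 / 9.12268 x 100 = 9.15%


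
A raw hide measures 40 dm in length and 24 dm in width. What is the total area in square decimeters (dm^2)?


960 dm^2

Area = length x width
Area = 40 x 24 = 960 dm^2


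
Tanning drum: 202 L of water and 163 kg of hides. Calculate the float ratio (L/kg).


1.2

Float ratio = water / hide weight
Ratio = 202 / 163 = 1.2


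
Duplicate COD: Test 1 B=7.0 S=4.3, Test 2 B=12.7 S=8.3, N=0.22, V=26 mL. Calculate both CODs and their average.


COD1 = 182.8 mg/L
COD2 = 297.8 mg/L
Average = 240.3 mg/L

COD1 = (7.0 - 4.3) x 0.22 x 8000 / 26 = 182.8 mg/L
COD2 = (12.7 - 8.3) x 0.22 x 8000 / 26 = 297.8 mg/L
Average = (182.8 + 297.8) / 2 = 240.3 mg/L


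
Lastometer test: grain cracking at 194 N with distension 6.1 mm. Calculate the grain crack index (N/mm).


Grain crack index = force / distension
Index = 194 / 6.1 = 31.8 N/mm


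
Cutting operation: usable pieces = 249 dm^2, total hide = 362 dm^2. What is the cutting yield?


68.8%


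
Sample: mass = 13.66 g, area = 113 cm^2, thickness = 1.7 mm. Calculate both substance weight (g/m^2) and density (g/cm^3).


SW = 13.66 / 113 x 10000 = 1208.8 g/m^2
Volume = 113 x 1.7 / 10 = 19.21 cm^3
Density = 13.66 / 19.21 = 0.711 g/cm^3


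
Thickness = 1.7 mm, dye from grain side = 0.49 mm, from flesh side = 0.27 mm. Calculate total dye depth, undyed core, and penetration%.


Total dyed = 0.76 mm
Undyed core = 0.94 mm
Penetration = 44.7%


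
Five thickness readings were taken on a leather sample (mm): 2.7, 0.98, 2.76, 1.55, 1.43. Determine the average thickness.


1.88 mm

Sum = 2.7 + 0.98 + 2.76 + 1.55 + 1.43 = 9.42
Average = 9.42 / 5 = 1.88 mm


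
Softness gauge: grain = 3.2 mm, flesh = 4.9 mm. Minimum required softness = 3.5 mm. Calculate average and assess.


Average softness = 4.05 mm
Meets requirement: Yes

Average = (3.2 + 4.9) / 2 = 4.05 mm
Minimum = 3.5 mm
Meets requirement: Yes


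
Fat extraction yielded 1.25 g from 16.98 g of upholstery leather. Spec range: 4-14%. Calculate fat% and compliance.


Fat content = 7.4%
Compliant: Yes

Fat% = 1.25 / 16.98 x 100 = 7.4%
Spec range: 4-14%
Compliant: Yes


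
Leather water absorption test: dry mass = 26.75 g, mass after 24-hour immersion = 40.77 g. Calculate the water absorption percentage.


52.4%


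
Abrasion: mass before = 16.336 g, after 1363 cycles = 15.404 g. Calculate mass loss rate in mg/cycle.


Mass loss = 16.336 - 15.404 = 0.932 g
Rate = 0.932 / 1363 x 1000 = 0.684 mg/cycle


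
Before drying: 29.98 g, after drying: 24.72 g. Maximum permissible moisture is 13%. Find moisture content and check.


MC = (29.98 - 24.72) / 29.98 x 100 = 17.5%
Maximum: 13%
Acceptable: No
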